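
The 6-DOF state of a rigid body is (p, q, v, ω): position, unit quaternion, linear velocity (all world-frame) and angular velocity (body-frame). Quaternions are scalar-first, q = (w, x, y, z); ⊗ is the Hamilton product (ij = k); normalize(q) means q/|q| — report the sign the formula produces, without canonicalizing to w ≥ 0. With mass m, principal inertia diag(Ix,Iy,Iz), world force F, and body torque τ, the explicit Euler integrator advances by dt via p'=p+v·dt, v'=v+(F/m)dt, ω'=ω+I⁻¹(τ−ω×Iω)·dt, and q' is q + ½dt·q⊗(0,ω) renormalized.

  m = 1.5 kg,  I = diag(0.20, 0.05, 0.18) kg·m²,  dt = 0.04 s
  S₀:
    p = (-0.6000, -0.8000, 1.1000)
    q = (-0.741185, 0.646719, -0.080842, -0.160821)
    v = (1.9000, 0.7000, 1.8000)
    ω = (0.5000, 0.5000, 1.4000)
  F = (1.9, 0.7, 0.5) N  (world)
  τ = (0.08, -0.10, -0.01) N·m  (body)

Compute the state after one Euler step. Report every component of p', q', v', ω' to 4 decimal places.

p' = (-0.5240, -0.7720, 1.1720)
q' = (-0.7420, 0.6383, -0.1079, -0.1742)
v' = (1.9507, 0.7187, 1.8133)
ω' = (0.4978, 0.4088, 1.4061)

a = F/m = (1.2667, 0.4667, 0.3333)
new position p' = (-0.5240, -0.7720, 1.1720)
v + (F/m)dt = (1.9507, 0.7187, 1.8133)
precession coupling ω×(Iω) = (0.0910, 0.0140, -0.0375)
angular accel α = (-0.0550, -2.2800, 0.1528)
ω + α·dt = (0.4978, 0.4088, 1.4061)
q⊗(0,ω) = (-0.0577891, -0.4033608, -1.3564096, -0.6738785)
q' = normalize(q + ½dt·q⊗(0,ω)) = (-0.7420, 0.6383, -0.1079, -0.1742)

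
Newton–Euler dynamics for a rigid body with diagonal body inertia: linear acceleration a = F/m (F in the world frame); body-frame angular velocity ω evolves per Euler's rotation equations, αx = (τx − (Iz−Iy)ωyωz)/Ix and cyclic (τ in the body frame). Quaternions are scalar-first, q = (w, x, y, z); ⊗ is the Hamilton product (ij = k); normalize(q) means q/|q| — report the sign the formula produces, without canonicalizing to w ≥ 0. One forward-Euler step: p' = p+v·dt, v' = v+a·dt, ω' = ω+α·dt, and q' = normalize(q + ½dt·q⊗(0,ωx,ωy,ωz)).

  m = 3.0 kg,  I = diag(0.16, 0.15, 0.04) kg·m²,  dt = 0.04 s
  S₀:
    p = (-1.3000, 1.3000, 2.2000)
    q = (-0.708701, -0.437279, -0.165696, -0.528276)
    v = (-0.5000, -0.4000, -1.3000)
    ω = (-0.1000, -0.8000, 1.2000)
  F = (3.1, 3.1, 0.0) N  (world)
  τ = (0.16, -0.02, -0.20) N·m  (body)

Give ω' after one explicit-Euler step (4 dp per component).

ω' = (-0.0864, -0.8015, 1.0008)

angular accel α = (0.3400, -0.0373, -4.9800)
new body rate ω' = (-0.0864, -0.8015, 1.0008)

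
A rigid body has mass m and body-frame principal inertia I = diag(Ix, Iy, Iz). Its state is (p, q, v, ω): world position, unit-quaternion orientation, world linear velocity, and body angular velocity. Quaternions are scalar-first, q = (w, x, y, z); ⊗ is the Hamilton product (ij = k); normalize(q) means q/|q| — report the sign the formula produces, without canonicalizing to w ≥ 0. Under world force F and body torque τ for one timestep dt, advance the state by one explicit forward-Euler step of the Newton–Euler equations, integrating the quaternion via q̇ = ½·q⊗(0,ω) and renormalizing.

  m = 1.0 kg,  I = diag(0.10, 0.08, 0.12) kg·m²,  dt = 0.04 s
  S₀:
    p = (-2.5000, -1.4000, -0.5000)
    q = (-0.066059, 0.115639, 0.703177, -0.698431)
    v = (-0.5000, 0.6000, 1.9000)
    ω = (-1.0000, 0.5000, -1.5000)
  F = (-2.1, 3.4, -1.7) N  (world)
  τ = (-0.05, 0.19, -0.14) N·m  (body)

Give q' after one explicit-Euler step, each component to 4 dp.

q' = (-0.0917, 0.1028, 0.7195, -0.6808)

q⊗(0,ω) = (-1.2835960, -0.6394910, 0.8388600, 0.8600850)
q + ½dt·q⊗(0,ω), renormalized = (-0.0917, 0.1028, 0.7195, -0.6808)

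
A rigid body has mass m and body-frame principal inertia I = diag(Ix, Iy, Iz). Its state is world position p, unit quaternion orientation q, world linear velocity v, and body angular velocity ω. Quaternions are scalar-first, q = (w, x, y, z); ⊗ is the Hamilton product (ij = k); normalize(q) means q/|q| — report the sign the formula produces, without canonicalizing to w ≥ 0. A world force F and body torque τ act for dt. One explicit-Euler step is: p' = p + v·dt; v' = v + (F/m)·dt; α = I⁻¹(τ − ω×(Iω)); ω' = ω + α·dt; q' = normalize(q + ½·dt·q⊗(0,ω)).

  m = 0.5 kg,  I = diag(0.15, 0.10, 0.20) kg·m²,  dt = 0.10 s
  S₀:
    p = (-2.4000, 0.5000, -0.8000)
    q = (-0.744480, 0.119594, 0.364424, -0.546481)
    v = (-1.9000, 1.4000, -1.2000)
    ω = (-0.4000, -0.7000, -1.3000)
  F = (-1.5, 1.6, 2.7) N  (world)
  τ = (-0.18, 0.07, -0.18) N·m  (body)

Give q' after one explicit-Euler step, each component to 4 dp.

q' = (-0.7626, 0.0914, 0.4080, -0.4935)

q⊗(0,ω) = (-0.4074909, -0.5584959, 0.8952006, 1.0298778)
q' = normalize(q + ½dt·q⊗(0,ω)) = (-0.7626, 0.0914, 0.4080, -0.4935)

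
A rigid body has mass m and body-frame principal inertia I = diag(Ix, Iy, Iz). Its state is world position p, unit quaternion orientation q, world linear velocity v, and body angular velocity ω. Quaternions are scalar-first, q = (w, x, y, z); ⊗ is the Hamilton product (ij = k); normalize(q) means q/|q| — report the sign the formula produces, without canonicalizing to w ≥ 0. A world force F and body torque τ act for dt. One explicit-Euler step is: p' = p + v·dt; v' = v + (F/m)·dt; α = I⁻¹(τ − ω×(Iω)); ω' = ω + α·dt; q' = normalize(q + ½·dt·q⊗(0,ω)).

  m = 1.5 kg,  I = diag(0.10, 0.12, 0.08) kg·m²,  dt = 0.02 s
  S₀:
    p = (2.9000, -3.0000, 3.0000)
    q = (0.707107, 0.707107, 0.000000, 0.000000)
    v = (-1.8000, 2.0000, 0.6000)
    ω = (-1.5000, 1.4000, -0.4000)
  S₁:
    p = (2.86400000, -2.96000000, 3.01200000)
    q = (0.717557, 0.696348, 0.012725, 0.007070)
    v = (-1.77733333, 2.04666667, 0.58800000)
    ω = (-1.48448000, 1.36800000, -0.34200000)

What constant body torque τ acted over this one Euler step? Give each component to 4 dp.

τ = (0.1000, -0.1800, 0.1900)

rate change Δω = (0.01552000, -0.03200000, 0.05800000)
gyro term ω₀×Iω₀ = (0.0224, 0.0120, -0.0420)
applied torque τ = (0.1000, -0.1800, 0.1900)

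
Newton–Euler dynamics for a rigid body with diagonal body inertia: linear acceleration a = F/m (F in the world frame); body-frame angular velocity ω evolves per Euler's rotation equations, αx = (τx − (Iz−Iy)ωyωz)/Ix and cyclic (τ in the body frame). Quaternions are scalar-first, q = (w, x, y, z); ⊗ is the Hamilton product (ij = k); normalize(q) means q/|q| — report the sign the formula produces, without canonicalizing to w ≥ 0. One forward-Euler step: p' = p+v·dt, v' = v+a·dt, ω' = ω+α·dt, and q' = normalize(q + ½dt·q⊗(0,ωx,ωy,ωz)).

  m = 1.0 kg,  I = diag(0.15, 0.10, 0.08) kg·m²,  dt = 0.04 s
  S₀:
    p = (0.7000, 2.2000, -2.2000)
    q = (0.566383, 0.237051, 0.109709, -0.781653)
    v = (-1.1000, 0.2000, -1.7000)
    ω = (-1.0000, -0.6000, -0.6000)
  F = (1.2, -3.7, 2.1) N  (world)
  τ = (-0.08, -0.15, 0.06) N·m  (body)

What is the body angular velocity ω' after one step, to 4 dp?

ω' = (-1.0194, -0.6768, -0.5550)

α = I⁻¹(τ − ω×Iω) = (-0.4853, -1.9200, 1.1250)
ω' = ω + α·dt = (-1.0194, -0.6768, -0.5550)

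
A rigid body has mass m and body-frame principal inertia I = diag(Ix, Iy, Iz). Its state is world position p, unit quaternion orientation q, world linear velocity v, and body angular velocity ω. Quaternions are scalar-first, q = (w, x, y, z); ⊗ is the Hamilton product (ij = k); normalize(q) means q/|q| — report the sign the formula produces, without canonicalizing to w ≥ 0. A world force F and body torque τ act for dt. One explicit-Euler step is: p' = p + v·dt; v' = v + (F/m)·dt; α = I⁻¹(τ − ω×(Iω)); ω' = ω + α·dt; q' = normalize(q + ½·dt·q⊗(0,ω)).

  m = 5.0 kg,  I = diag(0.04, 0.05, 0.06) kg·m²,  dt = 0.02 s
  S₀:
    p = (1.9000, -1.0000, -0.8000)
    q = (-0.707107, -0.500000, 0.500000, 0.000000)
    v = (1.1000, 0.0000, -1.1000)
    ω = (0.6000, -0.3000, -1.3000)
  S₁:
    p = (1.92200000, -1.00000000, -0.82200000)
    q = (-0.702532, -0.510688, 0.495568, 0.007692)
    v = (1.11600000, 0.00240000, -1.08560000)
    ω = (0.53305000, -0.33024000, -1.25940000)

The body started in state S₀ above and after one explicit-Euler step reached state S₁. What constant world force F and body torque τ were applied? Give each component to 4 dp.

F = (4.0000, 0.6000, 3.6000)
τ = (-0.1300, -0.0600, 0.1200)

v₁ − v₀ = (0.01600000, 0.00240000, 0.01440000)
F = m·Δv/dt = (4.0000, 0.6000, 3.6000)
rate change Δω = (-0.06695000, -0.03024000, 0.04060000)
gyro term ω₀×Iω₀ = (0.0039, 0.0156, -0.0018)
applied torque τ = (-0.1300, -0.0600, 0.1200)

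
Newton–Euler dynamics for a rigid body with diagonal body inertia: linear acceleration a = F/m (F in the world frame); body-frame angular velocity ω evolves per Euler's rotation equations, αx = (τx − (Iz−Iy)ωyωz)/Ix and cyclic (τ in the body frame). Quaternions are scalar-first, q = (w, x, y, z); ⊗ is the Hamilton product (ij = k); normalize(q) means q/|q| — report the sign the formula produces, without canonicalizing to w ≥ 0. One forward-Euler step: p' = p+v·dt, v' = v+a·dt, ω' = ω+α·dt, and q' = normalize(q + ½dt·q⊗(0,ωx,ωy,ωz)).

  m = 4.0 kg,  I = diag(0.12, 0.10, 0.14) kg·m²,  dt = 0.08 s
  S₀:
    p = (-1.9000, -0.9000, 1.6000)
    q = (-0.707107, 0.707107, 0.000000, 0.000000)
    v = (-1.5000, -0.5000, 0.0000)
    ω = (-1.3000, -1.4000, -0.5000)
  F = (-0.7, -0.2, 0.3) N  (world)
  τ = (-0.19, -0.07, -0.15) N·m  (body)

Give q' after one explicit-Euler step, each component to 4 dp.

2q̇ = q⊗(0,ω) = (0.9192391, 0.9192391, 1.3435033, -0.6363963)
q' = normalize(q + ½dt·q⊗(0,ω)) = (-0.6683, 0.7416, 0.0536, -0.0254)

q' = (-0.6683, 0.7416, 0.0536, -0.0254)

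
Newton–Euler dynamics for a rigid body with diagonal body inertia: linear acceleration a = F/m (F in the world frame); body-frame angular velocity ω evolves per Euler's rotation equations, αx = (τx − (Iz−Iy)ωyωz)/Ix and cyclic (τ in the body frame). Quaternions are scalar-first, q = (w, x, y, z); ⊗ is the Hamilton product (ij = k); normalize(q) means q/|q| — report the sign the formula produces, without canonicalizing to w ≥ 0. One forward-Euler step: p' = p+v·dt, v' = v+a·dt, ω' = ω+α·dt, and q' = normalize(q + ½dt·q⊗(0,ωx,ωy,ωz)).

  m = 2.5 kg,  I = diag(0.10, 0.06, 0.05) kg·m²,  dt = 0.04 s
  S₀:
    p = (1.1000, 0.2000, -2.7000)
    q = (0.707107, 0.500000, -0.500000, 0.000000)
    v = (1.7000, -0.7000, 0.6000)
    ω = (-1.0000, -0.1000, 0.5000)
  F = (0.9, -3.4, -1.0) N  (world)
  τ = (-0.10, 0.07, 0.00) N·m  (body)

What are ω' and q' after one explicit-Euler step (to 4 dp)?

ω' = (-1.0402, -0.0367, 0.5032)
q' = (0.7159, 0.4807, -0.5063, -0.0039)

ω×(Iω) gyroscopic = (0.0005, -0.0250, -0.0040)
angular accel α = (-1.0050, 1.5833, 0.0800)
new body rate ω' = (-1.0402, -0.0367, 0.5032)
Hamilton product q⊗(0,ω) = (0.4500000, -0.9571070, -0.3207107, -0.1964465)
updated quaternion q' = (0.7159, 0.4807, -0.5063, -0.0039)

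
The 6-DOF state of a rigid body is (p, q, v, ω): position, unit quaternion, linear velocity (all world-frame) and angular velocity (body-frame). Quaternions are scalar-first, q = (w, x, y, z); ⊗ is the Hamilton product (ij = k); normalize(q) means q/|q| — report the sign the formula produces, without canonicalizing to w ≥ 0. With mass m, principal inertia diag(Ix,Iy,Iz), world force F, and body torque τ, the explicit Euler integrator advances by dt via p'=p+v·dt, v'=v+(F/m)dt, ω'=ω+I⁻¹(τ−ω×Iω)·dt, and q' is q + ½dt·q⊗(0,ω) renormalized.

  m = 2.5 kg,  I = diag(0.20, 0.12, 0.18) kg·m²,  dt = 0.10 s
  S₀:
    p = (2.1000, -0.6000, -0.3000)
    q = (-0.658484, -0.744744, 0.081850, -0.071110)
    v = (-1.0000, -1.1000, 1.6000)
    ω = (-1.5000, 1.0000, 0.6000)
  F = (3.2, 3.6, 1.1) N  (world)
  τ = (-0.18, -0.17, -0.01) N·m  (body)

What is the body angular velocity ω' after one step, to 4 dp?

ω' = (-1.6080, 0.8733, 0.5278)

precession coupling ω×(Iω) = (0.0360, -0.0180, 0.1200)
(τ − ω×Iω)/I = (-1.0800, -1.2667, -0.7222)
new body rate ω' = (-1.6080, 0.8733, 0.5278)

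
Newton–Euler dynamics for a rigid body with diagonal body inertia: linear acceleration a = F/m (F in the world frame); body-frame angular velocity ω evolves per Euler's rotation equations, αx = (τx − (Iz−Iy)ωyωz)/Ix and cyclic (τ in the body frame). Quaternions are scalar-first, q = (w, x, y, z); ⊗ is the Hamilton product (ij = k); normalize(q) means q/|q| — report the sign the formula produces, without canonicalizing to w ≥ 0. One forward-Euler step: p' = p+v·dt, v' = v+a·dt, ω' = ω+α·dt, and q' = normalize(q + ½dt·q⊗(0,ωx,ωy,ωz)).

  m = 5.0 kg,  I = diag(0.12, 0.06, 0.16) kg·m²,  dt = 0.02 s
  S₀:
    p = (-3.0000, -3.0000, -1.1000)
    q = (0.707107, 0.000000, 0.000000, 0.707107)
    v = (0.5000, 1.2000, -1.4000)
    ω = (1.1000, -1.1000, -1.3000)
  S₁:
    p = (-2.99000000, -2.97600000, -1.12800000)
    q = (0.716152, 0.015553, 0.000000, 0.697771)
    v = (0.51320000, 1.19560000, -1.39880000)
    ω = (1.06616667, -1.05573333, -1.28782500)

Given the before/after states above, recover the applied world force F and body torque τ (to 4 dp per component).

F = (3.3000, -1.1000, 0.3000)
τ = (-0.0600, 0.1900, 0.1700)

velocity change Δv = (0.01320000, -0.00440000, 0.00120000)
F = m·Δv/dt = (3.3000, -1.1000, 0.3000)
ω₁ − ω₀ = (-0.03383333, 0.04426667, 0.01217500)
τ = I·(Δω/dt) + ω₀×(Iω₀) = (-0.0600, 0.1900, 0.1700)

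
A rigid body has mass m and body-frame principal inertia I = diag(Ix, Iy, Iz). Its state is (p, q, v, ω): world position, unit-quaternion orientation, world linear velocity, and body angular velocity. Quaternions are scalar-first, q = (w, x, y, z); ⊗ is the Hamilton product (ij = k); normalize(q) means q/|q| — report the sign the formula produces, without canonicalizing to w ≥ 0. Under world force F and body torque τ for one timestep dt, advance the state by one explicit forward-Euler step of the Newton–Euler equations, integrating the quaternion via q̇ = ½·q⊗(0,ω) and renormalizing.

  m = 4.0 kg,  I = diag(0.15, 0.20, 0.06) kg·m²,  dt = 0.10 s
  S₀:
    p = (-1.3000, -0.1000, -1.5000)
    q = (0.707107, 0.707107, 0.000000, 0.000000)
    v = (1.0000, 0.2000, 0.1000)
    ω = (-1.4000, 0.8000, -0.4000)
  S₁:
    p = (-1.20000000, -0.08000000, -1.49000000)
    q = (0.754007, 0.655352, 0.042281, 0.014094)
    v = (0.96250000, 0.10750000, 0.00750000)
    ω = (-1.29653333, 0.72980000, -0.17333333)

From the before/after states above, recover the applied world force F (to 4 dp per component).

F = (-1.5000, -3.7000, -3.7000)

Δv = v₁−v₀ = (-0.03750000, -0.09250000, -0.09250000)
F = m·Δv/dt = (-1.5000, -3.7000, -3.7000)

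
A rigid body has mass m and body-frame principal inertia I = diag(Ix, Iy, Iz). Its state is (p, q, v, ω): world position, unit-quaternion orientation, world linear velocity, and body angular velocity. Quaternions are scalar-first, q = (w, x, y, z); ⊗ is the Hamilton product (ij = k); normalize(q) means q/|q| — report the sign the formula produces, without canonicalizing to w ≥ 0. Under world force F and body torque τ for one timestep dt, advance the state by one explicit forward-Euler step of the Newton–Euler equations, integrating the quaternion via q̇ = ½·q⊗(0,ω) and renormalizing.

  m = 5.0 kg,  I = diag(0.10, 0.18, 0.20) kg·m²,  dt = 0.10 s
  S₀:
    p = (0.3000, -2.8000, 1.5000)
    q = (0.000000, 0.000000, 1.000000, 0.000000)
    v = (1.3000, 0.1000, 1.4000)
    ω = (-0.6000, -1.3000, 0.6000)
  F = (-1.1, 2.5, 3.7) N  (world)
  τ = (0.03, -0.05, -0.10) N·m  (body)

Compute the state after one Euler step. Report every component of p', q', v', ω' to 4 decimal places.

angular accel α = (0.4560, -0.4778, -0.8120)
ω + α·dt = (-0.5544, -1.3478, 0.5188)
q⊗(0,ω) = (1.3000000, 0.6000000, 0.0000000, 0.6000000)
updated quaternion q' = (0.0648, 0.0299, 0.9970, 0.0299)
a = F/m = (-0.2200, 0.5000, 0.7400)
new position p' = (0.4300, -2.7900, 1.6400)
v + (F/m)dt = (1.2780, 0.1500, 1.4740)

p' = (0.4300, -2.7900, 1.6400)
q' = (0.0648, 0.0299, 0.9970, 0.0299)
v' = (1.2780, 0.1500, 1.4740)
ω' = (-0.5544, -1.3478, 0.5188)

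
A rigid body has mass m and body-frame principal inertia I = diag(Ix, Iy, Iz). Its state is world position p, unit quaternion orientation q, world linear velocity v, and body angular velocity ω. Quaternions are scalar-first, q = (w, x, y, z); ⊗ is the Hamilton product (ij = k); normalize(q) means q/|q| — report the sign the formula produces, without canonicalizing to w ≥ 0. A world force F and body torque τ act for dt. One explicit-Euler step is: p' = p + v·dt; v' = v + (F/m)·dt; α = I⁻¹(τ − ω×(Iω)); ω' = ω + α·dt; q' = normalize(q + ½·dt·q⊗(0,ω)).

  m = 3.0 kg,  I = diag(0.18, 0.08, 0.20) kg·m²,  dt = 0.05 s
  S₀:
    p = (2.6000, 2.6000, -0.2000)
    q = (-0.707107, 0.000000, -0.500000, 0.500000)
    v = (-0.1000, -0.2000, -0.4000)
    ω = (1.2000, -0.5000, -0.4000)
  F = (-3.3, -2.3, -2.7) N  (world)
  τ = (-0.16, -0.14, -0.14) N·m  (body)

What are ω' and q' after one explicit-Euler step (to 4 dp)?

ω' = (1.1489, -0.5935, -0.4500)
q' = (-0.7079, -0.0100, -0.4759, 0.5218)

precession coupling ω×(Iω) = (0.0240, 0.0096, 0.0600)
(τ − ω×Iω)/I = (-1.0222, -1.8700, -1.0000)
new body rate ω' = (1.1489, -0.5935, -0.4500)
q⊗(0,ω) = (-0.0500000, -0.3985284, 0.9535535, 0.8828428)
q + ½dt·q⊗(0,ω), renormalized = (-0.7079, -0.0100, -0.4759, 0.5218)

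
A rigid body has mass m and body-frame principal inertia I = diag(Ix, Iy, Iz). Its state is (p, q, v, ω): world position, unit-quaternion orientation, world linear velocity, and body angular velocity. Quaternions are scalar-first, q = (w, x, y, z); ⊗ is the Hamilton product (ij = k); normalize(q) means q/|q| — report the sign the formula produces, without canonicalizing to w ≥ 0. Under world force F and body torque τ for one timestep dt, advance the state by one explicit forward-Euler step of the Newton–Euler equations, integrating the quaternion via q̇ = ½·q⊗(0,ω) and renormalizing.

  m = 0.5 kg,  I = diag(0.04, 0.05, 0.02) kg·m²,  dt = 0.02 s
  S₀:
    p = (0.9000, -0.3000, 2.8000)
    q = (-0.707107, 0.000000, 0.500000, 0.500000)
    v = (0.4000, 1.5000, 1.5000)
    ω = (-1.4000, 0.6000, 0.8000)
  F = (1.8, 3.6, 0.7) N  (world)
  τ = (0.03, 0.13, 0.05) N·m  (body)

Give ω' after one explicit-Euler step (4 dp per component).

ω' = (-1.3778, 0.6610, 0.8584)

α = I⁻¹(τ − ω×Iω) = (1.1100, 3.0480, 2.9200)
new body rate ω' = (-1.3778, 0.6610, 0.8584)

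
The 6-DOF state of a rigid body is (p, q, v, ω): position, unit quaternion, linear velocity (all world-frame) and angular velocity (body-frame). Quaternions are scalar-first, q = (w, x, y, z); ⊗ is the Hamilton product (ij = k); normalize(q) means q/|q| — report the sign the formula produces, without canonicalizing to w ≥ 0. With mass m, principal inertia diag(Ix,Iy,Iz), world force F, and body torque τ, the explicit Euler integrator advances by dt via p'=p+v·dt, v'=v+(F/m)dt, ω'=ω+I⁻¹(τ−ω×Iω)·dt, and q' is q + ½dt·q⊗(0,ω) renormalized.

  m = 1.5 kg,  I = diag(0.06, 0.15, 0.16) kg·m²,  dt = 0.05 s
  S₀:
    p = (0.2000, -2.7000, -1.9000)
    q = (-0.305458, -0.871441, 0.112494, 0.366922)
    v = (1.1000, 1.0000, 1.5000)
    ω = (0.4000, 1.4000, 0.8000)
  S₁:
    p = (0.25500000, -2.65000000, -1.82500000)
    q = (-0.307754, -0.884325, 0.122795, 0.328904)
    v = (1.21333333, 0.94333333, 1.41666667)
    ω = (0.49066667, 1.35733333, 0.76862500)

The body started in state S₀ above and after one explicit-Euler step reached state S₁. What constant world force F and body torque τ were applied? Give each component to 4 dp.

F = (3.4000, -1.7000, -2.5000)
τ = (0.1200, -0.1600, -0.0500)

velocity change Δv = (0.11333333, -0.05666667, -0.08333333)
F = m·Δv/dt = (3.4000, -1.7000, -2.5000)
ω₁ − ω₀ = (0.09066667, -0.04266667, -0.03137500)
ω₀×(Iω₀) = (0.0112, -0.0320, 0.0504)
I·α + gyro = (0.1200, -0.1600, -0.0500)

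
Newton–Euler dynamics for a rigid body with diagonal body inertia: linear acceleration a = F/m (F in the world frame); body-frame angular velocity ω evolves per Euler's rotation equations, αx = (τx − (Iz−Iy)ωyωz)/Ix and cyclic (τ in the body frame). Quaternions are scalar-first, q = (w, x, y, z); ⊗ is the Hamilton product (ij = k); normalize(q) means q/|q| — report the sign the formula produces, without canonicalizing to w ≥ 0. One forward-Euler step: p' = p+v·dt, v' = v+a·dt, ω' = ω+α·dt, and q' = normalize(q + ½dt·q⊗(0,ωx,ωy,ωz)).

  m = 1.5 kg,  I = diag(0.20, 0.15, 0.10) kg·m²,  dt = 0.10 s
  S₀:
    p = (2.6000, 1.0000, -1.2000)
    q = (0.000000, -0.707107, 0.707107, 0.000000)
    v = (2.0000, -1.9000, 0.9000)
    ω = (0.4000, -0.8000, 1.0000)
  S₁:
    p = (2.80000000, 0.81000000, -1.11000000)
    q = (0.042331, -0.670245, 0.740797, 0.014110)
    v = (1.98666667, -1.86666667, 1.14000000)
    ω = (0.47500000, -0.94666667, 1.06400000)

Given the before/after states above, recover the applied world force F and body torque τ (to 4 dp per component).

F = (-0.2000, 0.5000, 3.6000)
τ = (0.1900, -0.1800, 0.0800)

velocity change Δv = (-0.01333333, 0.03333333, 0.24000000)
F = m·Δv/dt = (-0.2000, 0.5000, 3.6000)
ω₁ − ω₀ = (0.07500000, -0.14666667, 0.06400000)
ω₀×(Iω₀) = (0.0400, 0.0400, 0.0160)
applied torque τ = (0.1900, -0.1800, 0.0800)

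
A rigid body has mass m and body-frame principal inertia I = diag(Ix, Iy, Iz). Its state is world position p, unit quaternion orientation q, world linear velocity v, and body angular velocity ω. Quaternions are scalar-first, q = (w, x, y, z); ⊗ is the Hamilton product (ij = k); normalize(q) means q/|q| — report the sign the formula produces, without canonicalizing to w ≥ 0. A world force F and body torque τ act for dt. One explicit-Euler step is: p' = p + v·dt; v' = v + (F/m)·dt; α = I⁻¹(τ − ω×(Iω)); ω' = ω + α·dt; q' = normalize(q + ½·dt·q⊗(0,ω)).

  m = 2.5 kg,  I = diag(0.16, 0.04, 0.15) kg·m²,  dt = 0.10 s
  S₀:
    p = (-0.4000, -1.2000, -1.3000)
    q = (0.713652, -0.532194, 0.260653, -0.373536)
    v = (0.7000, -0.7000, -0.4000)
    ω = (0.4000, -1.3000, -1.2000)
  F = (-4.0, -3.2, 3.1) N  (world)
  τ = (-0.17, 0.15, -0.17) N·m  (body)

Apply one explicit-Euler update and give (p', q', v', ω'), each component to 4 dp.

p' = (-0.3300, -1.2700, -1.3400)
q' = (0.7159, -0.5556, 0.1741, -0.3854)
v' = (0.5400, -0.8280, -0.2760)
ω' = (0.1865, -0.9130, -1.3549)

p' = p + v·dt = (-0.3300, -1.2700, -1.3400)
v + (F/m)dt = (0.5400, -0.8280, -0.2760)
(τ − ω×Iω)/I = (-2.1350, 3.8700, -1.5493)
new body rate ω' = (0.1865, -0.9130, -1.3549)
Hamilton product q⊗(0,ω) = (0.1034833, -0.5129196, -1.7157948, -0.2687914)
updated quaternion q' = (0.7159, -0.5556, 0.1741, -0.3854)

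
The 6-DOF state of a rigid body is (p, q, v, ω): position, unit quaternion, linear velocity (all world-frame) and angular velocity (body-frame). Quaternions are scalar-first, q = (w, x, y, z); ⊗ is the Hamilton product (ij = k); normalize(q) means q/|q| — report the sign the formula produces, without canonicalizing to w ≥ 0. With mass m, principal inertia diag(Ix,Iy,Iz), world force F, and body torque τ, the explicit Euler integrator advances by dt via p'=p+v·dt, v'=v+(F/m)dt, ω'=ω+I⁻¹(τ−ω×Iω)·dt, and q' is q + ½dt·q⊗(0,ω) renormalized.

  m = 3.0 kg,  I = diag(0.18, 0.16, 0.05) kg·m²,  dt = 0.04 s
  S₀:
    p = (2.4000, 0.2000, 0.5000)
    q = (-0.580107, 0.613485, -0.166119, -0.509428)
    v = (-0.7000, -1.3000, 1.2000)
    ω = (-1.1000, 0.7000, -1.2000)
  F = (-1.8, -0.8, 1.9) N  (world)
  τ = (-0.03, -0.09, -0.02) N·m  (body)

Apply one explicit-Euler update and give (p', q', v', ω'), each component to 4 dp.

p' = (2.3720, 0.1480, 0.5480)
q' = (-0.5761, 0.6370, -0.1482, -0.4903)
v' = (-0.7240, -1.3107, 1.2253)
ω' = (-1.1272, 0.6346, -1.2283)

α = I⁻¹(τ − ω×Iω) = (-0.6800, -1.6350, -0.7080)
new body rate ω' = (-1.1272, 0.6346, -1.2283)
q⊗(0,ω) = (0.1798032, 1.1940601, 0.8904779, 0.9428370)
updated quaternion q' = (-0.5761, 0.6370, -0.1482, -0.4903)
a = F/m = (-0.6000, -0.2667, 0.6333)
new position p' = (2.3720, 0.1480, 0.5480)
v + (F/m)dt = (-0.7240, -1.3107, 1.2253)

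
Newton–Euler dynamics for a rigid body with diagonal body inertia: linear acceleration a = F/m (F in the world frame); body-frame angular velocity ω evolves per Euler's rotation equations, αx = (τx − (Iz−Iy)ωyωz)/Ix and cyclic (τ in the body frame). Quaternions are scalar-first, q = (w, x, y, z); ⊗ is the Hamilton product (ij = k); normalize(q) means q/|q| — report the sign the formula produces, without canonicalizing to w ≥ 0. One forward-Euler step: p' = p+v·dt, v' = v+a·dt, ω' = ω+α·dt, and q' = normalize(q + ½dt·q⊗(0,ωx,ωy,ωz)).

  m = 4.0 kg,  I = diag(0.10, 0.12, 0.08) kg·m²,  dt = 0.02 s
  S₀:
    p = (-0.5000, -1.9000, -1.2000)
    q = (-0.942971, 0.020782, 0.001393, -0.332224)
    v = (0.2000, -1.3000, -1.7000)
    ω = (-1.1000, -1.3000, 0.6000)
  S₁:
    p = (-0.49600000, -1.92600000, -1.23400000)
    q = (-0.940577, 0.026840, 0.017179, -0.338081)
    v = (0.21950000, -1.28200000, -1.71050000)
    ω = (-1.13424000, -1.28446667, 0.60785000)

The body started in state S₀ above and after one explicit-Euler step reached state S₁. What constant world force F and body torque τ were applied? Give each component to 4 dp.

ω₁ − ω₀ = (-0.03424000, 0.01553333, 0.00785000)
τ = I·(Δω/dt) + ω₀×(Iω₀) = (-0.1400, 0.0800, 0.0600)
velocity change Δv = (0.01950000, 0.01800000, -0.01050000)
F = m·Δv/dt = (3.9000, 3.6000, -2.1000)

F = (3.9000, 3.6000, -2.1000)
τ = (-0.1400, 0.0800, 0.0600)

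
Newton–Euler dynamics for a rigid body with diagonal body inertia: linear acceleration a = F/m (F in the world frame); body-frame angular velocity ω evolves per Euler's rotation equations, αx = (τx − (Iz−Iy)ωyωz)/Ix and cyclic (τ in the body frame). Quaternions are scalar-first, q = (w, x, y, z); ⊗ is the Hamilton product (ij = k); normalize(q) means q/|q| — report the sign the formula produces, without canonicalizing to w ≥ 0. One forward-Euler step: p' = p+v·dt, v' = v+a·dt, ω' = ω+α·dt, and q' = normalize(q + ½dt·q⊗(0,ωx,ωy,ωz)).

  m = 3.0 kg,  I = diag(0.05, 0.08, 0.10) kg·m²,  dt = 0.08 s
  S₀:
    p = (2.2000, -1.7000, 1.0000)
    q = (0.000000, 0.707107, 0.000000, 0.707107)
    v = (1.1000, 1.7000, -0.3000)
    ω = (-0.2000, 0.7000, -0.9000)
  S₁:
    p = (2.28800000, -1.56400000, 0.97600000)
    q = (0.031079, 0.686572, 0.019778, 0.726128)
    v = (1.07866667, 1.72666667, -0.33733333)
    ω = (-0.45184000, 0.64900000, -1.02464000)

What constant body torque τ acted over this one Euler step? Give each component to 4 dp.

τ = (-0.1700, -0.0600, -0.1600)

Δω = ω₁−ω₀ = (-0.25184000, -0.05100000, -0.12464000)
ω₀×(Iω₀) = (-0.0126, -0.0090, -0.0042)
applied torque τ = (-0.1700, -0.0600, -0.1600)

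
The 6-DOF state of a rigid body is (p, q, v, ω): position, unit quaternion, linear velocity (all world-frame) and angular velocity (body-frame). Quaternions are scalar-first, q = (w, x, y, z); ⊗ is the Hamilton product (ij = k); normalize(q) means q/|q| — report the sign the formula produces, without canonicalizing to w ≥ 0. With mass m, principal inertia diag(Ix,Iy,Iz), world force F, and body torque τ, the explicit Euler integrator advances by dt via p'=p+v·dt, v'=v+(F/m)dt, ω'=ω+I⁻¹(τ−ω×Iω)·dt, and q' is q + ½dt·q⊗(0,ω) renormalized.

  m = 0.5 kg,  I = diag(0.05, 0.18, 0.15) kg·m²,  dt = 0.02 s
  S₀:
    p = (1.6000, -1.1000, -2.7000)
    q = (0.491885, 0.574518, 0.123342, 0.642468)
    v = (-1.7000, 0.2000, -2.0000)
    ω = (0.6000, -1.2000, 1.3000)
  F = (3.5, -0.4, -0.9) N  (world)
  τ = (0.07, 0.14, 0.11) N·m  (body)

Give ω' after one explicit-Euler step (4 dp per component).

angular accel α = (0.4640, 1.2111, 1.3573)
ω + α·dt = (0.6093, -1.1758, 1.3271)

ω' = (0.6093, -1.1758, 1.3271)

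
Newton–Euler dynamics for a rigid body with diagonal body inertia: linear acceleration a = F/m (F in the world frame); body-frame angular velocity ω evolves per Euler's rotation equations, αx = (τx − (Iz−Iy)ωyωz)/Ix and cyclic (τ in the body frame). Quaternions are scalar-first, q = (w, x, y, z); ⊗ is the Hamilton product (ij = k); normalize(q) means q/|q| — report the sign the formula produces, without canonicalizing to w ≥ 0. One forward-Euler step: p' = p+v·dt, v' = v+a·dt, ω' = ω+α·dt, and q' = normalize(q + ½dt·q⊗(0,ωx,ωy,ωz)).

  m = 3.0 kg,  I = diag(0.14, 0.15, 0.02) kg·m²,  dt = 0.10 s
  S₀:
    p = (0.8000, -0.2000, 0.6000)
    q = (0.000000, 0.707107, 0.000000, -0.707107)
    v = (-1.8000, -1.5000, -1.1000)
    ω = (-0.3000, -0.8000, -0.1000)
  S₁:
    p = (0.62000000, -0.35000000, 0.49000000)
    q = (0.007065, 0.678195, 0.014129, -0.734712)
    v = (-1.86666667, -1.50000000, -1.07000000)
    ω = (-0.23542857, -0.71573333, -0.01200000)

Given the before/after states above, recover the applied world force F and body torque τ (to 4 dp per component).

velocity change Δv = (-0.06666667, 0.00000000, 0.03000000)
F = m·Δv/dt = (-2.0000, 0.0000, 0.9000)
rate change Δω = (0.06457143, 0.08426667, 0.08800000)
I·α + gyro = (0.0800, 0.1300, 0.0200)

F = (-2.0000, 0.0000, 0.9000)
τ = (0.0800, 0.1300, 0.0200)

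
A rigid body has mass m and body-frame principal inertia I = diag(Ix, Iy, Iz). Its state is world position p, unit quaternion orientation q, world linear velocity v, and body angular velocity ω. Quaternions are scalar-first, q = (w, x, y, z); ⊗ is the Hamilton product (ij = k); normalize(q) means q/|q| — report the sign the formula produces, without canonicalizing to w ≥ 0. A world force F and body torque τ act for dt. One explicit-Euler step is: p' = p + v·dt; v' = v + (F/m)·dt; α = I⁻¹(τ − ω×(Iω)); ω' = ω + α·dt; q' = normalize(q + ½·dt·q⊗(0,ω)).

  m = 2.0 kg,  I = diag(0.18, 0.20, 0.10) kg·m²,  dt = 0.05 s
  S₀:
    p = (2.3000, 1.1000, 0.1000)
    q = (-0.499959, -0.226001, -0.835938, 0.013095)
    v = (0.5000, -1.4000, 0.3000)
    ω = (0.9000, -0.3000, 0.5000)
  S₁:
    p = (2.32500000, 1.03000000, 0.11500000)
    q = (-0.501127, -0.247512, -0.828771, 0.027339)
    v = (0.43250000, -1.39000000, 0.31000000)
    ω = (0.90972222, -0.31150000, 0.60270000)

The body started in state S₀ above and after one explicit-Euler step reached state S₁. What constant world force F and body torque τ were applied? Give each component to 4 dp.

rate change Δω = (0.00972222, -0.01150000, 0.10270000)
applied torque τ = (0.0500, -0.0100, 0.2000)
v₁ − v₀ = (-0.06750000, 0.01000000, 0.01000000)
applied force F = (-2.7000, 0.4000, 0.4000)

F = (-2.7000, 0.4000, 0.4000)
τ = (0.0500, -0.0100, 0.2000)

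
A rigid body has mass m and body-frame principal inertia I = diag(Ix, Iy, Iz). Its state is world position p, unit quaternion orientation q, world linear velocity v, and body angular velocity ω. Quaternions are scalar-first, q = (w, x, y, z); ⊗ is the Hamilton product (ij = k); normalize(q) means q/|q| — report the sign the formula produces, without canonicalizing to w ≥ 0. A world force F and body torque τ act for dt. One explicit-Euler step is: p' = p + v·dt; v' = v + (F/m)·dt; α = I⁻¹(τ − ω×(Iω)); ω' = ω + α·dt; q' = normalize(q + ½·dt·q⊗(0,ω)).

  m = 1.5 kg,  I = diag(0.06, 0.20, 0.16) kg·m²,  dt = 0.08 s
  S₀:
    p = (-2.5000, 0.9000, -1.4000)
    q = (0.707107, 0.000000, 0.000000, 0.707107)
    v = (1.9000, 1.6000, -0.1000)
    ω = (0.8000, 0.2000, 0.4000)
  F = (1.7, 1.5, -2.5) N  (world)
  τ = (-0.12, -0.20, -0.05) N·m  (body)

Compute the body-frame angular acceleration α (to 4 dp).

gyro term ω×Iω = (-0.0032, -0.0320, 0.0224)
angular accel α = (-1.9467, -0.8400, -0.4525)

α = (-1.9467, -0.8400, -0.4525)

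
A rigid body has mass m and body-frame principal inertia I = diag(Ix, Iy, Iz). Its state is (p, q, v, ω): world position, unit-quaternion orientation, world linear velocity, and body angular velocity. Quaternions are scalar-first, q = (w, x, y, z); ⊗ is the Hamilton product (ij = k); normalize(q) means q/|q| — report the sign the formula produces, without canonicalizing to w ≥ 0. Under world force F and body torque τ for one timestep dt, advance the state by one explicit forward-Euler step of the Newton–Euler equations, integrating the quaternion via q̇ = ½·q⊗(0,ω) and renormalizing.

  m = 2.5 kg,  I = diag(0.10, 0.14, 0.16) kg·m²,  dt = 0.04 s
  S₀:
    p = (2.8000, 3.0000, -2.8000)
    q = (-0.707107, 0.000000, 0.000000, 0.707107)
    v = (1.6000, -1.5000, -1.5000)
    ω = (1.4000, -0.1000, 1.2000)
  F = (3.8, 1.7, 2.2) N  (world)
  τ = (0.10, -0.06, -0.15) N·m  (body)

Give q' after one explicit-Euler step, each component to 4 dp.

Hamilton product q⊗(0,ω) = (-0.8485284, -0.9192391, 1.0606605, -0.8485284)
q + ½dt·q⊗(0,ω), renormalized = (-0.7236, -0.0184, 0.0212, 0.6897)

q' = (-0.7236, -0.0184, 0.0212, 0.6897)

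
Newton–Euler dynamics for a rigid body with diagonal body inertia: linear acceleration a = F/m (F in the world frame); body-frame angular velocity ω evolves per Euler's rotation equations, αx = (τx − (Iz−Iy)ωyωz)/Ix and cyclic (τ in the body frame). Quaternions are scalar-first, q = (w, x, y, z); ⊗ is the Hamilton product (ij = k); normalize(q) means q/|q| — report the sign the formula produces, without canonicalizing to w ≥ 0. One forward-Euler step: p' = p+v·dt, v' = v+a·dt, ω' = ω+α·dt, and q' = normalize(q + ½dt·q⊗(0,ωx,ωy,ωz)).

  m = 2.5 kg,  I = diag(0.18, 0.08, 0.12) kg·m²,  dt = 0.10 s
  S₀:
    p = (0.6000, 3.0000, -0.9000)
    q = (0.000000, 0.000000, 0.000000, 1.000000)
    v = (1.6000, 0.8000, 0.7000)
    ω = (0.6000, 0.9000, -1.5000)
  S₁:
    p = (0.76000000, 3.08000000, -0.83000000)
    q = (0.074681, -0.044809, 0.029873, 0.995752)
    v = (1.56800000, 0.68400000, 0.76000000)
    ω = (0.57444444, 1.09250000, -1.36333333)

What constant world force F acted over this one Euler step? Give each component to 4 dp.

F = (-0.8000, -2.9000, 1.5000)

velocity change Δv = (-0.03200000, -0.11600000, 0.06000000)
F = m·Δv/dt = (-0.8000, -2.9000, 1.5000)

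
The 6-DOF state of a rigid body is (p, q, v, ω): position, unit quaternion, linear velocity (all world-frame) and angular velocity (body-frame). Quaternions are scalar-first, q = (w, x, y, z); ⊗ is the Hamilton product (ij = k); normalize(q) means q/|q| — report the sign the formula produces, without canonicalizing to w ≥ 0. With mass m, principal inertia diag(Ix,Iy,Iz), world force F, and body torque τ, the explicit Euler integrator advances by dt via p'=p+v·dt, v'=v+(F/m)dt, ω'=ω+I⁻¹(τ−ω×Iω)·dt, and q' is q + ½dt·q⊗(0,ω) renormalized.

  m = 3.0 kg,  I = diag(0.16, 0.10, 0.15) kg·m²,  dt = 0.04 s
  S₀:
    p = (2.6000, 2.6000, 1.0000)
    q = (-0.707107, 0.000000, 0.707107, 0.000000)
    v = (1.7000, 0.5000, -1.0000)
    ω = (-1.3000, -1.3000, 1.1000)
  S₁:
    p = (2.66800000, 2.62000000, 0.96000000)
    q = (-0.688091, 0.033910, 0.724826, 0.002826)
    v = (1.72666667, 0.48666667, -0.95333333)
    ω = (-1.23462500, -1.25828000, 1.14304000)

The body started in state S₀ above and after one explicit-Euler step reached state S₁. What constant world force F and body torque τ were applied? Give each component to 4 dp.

rate change Δω = (0.06537500, 0.04172000, 0.04304000)
gyro term ω₀×Iω₀ = (-0.0715, -0.0143, -0.1014)
applied torque τ = (0.1900, 0.0900, 0.0600)
v₁ − v₀ = (0.02666667, -0.01333333, 0.04666667)
applied force F = (2.0000, -1.0000, 3.5000)

F = (2.0000, -1.0000, 3.5000)
τ = (0.1900, 0.0900, 0.0600)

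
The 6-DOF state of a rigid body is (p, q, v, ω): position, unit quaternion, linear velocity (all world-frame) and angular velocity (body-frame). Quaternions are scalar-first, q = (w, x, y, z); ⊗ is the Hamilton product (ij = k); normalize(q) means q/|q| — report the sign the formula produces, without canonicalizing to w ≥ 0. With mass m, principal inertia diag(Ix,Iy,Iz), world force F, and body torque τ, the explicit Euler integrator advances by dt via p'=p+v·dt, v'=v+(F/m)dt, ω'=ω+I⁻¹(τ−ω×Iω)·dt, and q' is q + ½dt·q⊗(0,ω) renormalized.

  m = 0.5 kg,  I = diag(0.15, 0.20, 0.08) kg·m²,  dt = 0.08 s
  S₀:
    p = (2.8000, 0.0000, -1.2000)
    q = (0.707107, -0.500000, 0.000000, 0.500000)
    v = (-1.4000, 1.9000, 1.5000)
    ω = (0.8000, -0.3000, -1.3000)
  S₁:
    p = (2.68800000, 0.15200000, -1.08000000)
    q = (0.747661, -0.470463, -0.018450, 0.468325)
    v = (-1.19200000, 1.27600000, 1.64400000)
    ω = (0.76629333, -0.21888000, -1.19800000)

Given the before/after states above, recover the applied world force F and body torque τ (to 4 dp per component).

Δv = v₁−v₀ = (0.20800000, -0.62400000, 0.14400000)
F = m·Δv/dt = (1.3000, -3.9000, 0.9000)
Δω = ω₁−ω₀ = (-0.03370667, 0.08112000, 0.10200000)
precession coupling = (-0.0468, -0.0728, -0.0120)
τ = I·(Δω/dt) + ω₀×(Iω₀) = (-0.1100, 0.1300, 0.0900)

F = (1.3000, -3.9000, 0.9000)
τ = (-0.1100, 0.1300, 0.0900)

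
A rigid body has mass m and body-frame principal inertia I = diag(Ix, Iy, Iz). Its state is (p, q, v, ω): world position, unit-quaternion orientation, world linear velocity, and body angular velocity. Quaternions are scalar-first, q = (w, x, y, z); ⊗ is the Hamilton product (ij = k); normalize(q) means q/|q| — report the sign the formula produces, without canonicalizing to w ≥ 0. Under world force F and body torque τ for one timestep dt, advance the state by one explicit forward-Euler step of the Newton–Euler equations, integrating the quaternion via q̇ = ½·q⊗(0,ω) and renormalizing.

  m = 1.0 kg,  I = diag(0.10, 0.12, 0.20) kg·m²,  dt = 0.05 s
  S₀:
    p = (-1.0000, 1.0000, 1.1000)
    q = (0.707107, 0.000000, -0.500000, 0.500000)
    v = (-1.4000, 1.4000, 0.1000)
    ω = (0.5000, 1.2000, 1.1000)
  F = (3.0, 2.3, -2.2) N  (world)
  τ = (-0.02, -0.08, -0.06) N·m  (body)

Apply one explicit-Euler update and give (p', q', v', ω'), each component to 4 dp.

p' = p + v·dt = (-1.0700, 1.0700, 1.1050)
new velocity v' = (-1.2500, 1.5150, -0.0100)
gyro term ω×Iω = (0.1056, -0.0550, 0.0120)
(τ − ω×Iω)/I = (-1.2560, -0.2083, -0.3600)
ω' = ω + α·dt = (0.4372, 1.1896, 1.0820)
Hamilton product q⊗(0,ω) = (0.0500000, -0.7964465, 1.0985284, 1.0278177)
q' = normalize(q + ½dt·q⊗(0,ω)) = (0.7077, -0.0199, -0.4721, 0.5252)

p' = (-1.0700, 1.0700, 1.1050)
q' = (0.7077, -0.0199, -0.4721, 0.5252)
v' = (-1.2500, 1.5150, -0.0100)
ω' = (0.4372, 1.1896, 1.0820)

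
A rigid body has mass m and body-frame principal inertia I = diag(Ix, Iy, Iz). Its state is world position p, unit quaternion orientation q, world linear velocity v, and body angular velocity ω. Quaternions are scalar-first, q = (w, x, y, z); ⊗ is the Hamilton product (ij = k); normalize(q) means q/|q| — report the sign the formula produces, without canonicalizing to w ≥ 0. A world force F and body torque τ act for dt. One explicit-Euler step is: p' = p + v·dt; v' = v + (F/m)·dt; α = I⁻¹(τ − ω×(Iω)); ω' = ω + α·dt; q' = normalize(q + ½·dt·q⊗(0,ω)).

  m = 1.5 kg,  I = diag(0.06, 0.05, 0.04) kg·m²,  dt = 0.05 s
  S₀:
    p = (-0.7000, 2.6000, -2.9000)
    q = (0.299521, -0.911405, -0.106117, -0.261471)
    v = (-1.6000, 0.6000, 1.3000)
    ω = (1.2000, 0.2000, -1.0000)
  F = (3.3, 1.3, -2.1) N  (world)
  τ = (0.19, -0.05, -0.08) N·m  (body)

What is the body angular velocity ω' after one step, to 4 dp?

(τ − ω×Iω)/I = (3.1333, -0.5200, -1.9400)
ω + α·dt = (1.3567, 0.1740, -1.0970)

ω' = (1.3567, 0.1740, -1.0970)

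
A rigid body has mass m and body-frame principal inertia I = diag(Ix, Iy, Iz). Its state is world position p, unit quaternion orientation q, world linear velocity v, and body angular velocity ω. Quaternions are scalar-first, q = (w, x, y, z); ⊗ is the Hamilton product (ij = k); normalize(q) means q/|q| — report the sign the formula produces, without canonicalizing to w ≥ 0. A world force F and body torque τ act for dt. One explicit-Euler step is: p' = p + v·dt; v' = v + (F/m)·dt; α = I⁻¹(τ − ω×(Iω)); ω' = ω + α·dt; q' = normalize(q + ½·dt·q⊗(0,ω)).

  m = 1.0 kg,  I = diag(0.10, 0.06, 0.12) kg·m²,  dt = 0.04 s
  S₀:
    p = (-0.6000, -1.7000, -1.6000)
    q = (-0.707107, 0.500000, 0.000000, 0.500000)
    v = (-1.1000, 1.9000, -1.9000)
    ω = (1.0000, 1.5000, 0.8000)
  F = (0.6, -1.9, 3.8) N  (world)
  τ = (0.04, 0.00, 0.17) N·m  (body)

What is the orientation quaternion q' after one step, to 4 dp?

Hamilton product q⊗(0,ω) = (-0.9000000, -1.4571070, -0.9606605, 0.1843144)
updated quaternion q' = (-0.7245, 0.4705, -0.0192, 0.5033)

q' = (-0.7245, 0.4705, -0.0192, 0.5033)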